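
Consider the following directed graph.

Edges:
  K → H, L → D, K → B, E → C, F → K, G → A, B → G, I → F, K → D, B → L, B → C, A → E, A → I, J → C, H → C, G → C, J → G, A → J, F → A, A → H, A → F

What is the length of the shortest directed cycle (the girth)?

2

For each vertex v, BFS finds the shortest path from v back to v.
The shortest such closed walk is F → A → F, length 2.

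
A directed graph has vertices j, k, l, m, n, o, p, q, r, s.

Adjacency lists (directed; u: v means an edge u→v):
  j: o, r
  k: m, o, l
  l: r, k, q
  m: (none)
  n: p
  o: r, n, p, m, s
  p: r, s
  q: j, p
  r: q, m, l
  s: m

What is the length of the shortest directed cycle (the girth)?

For each vertex v, BFS finds the shortest path from v back to v.
The shortest such closed walk is l → k → l, length 2.

2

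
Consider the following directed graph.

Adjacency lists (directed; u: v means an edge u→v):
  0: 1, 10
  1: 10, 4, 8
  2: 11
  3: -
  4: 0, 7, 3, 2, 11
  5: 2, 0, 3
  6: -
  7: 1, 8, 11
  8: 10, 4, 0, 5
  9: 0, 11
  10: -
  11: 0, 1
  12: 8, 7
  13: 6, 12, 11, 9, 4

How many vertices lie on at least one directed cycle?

8

A vertex is on a directed cycle iff it belongs to a strongly connected component of size ≥ 2 (or has a self-loop).
The vertices on cycles are {0, 1, 2, 4, 5, 7, 8, 11} — 8 in total.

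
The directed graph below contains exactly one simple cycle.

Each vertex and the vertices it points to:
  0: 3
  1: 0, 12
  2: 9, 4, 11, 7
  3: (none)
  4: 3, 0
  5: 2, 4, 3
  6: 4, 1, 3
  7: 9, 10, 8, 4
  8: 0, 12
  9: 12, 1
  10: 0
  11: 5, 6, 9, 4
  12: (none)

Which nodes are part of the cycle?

DFS with gray/black marking from 2:
2 gray
  9 gray
    12 gray
    12 black
    1 gray
      0 gray
        3 gray
        3 black
      0 black
      1→12: 12 black — skip
    1 black
  9 black
  4 gray
    4→3: 3 black — skip
    4→0: 0 black — skip
  4 black
  11 gray
    5 gray
      5→2: 2 is gray → back edge
Back edge closes the cycle 2 → 11 → 5 → 2; its vertices are {2, 5, 11}.

2, 5, 11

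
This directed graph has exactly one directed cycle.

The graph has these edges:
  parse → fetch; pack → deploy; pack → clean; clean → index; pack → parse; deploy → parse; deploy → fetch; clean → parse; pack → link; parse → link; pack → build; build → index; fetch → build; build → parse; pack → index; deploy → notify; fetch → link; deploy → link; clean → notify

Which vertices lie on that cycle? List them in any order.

build, fetch, parse

DFS with gray/black marking from fetch:
fetch gray
  link gray
  link black
  build gray
    index gray
    index black
    parse gray
      parse→fetch: fetch is gray → back edge
Back edge closes the cycle fetch → build → parse → fetch; its vertices are {build, fetch, parse}.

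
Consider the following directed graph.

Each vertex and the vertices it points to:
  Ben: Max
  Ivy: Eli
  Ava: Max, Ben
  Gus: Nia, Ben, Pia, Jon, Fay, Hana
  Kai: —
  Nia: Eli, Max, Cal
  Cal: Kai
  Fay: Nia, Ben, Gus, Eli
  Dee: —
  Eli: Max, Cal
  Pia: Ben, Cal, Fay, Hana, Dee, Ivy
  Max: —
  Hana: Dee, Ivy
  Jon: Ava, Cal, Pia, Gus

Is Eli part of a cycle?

No

Eli lies on a cycle iff there is a path from Eli back to itself.
Exploring from Eli, it never reaches itself; equivalently, its strongly connected component is a singleton.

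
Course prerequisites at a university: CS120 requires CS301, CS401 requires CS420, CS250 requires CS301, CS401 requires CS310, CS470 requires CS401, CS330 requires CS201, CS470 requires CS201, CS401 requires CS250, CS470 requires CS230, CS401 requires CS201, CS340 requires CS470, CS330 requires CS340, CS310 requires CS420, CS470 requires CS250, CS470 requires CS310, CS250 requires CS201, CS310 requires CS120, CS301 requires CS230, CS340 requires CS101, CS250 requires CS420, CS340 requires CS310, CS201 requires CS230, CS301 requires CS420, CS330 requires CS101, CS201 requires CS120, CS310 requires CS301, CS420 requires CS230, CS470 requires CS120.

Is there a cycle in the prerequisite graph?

No

DFS with white/gray/black marking, starting from CS340:
CS340 gray
  CS310 gray
    CS420 gray
      CS230 gray
      CS230 black
    CS420 black
    CS120 gray
      CS301 gray
        CS301→CS420: CS420 black — skip
        CS301→CS230: CS230 black — skip
      CS301 black
    CS120 black
    CS310→CS301: CS301 black — skip
  CS310 black
  CS101 gray
  CS101 black
  CS470 gray
    CS470→CS230: CS230 black — skip
    CS201 gray
      CS201→CS120: CS120 black — skip
      CS201→CS230: CS230 black — skip
    CS201 black
    CS470→CS310: CS310 black — skip
    CS470→CS120: CS120 black — skip
    CS250 gray
      CS250→CS420: CS420 black — skip
      CS250→CS301: CS301 black — skip
      CS250→CS201: CS201 black — skip
    CS250 black
    CS401 gray
      CS401→CS420: CS420 black — skip
      CS401→CS310: CS310 black — skip
      CS401→CS250: CS250 black — skip
      CS401→CS201: CS201 black — skip
    CS401 black
  CS470 black
CS340 black
CS330 gray
  CS330→CS340: CS340 black — skip
  CS330→CS101: CS101 black — skip
  CS330→CS201: CS201 black — skip
CS330 black
Every edge goes to a white or black vertex — no back edge, so the graph is acyclic.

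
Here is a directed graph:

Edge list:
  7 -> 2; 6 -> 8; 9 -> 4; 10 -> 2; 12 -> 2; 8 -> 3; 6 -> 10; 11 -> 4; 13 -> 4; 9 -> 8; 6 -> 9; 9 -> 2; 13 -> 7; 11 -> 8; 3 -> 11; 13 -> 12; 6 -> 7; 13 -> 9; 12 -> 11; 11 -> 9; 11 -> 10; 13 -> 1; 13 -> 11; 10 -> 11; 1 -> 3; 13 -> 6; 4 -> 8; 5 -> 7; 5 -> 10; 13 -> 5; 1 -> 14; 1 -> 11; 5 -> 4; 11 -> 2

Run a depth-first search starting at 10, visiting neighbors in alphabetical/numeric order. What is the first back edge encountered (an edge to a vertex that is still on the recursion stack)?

3→11

DFS from 10 (visiting neighbors in alphabetical/numeric order); mark gray on enter, black on exit:
10 gray
  2 gray
  2 black
  11 gray
    11→2: 2 black — skip
    4 gray
      8 gray
        3 gray
          3→11: 11 is gray → back edge
First back edge: 3 → 11.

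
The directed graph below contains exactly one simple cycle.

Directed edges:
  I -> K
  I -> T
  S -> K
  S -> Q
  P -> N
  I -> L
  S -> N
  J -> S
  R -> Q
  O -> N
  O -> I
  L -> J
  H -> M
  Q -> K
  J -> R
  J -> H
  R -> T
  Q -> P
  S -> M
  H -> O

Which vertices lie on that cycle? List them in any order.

H, I, J, L, O

DFS with gray/black marking from L:
L gray
  J gray
    H gray
      O gray
        N gray
        N black
        I gray
          K gray
          K black
          T gray
          T black
          I→L: L is gray → back edge
Back edge closes the cycle L → J → H → O → I → L; its vertices are {H, I, J, L, O}.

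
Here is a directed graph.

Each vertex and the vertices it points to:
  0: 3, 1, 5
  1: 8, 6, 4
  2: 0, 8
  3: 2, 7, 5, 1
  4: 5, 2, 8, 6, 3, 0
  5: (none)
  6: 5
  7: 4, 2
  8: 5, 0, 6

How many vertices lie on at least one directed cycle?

7

A vertex is on a directed cycle iff it belongs to a strongly connected component of size ≥ 2 (or has a self-loop).
The vertices on cycles are {0, 1, 2, 3, 4, 7, 8} — 7 in total.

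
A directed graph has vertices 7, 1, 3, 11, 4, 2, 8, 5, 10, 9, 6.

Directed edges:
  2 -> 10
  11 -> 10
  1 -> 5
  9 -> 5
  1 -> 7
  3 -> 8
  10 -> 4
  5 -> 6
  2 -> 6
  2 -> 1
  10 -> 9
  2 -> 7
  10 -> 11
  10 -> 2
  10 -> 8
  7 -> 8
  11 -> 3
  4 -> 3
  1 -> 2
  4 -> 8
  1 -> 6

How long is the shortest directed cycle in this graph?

2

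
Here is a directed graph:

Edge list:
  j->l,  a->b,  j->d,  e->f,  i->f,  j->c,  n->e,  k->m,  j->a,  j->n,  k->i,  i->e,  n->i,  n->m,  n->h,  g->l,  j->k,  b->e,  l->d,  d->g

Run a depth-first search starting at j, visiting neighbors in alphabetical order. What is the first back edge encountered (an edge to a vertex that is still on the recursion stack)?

DFS from j (visiting neighbors in alphabetical order); mark gray on enter, black on exit:
j gray
  a gray
    b gray
      e gray
        f gray
        f black
      e black
    b black
  a black
  c gray
  c black
  d gray
    g gray
      l gray
        l→d: d is gray → back edge
First back edge: l → d.

l->d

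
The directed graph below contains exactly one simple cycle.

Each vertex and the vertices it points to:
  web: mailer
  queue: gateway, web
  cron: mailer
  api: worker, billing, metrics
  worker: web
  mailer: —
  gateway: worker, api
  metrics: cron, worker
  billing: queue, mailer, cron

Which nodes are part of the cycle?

api, queue, billing, gateway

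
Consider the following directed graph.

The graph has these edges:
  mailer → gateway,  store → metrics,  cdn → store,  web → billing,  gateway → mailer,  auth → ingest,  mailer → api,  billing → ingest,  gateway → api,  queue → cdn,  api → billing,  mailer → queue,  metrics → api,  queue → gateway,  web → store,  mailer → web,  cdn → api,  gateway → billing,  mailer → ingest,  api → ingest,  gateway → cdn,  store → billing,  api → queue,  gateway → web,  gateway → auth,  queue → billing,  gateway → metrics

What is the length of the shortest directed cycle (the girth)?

2

For each vertex v, BFS finds the shortest path from v back to v.
The shortest such closed walk is mailer → gateway → mailer, length 2.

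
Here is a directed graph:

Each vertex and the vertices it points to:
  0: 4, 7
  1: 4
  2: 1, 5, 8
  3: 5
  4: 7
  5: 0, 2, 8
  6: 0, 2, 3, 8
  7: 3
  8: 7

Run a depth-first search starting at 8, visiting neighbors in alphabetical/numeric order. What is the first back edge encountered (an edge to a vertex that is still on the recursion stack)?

4→7

DFS from 8 (visiting neighbors in alphabetical/numeric order); mark gray on enter, black on exit:
8 gray
  7 gray
    3 gray
      5 gray
        0 gray
          4 gray
            4→7: 7 is gray → back edge
First back edge: 4 → 7.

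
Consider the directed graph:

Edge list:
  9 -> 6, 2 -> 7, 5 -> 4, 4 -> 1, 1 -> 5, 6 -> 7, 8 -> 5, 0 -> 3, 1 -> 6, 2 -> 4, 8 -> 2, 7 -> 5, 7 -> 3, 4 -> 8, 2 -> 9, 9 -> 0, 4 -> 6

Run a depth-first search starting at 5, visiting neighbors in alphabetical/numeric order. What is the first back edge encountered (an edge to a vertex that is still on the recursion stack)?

DFS from 5 (visiting neighbors in alphabetical/numeric order); mark gray on enter, black on exit:
5 gray
  4 gray
    1 gray
      1→5: 5 is gray → back edge
First back edge: 1 → 5.

1→5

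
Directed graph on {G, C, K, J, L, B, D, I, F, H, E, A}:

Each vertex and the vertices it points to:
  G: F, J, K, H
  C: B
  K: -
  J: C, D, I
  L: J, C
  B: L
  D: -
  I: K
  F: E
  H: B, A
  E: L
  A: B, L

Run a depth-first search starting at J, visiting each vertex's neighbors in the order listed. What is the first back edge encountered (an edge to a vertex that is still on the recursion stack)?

L->J

DFS from J (visiting each vertex's neighbors in the order listed); mark gray on enter, black on exit:
J gray
  C gray
    B gray
      L gray
        L→J: J is gray → back edge
First back edge: L → J.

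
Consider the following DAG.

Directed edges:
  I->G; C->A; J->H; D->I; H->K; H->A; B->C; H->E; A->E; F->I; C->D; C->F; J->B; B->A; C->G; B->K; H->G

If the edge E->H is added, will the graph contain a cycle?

Yes

Adding E→H creates a cycle iff H can already reach E.
Path from H: H → E.
So H → … → E → H is a cycle.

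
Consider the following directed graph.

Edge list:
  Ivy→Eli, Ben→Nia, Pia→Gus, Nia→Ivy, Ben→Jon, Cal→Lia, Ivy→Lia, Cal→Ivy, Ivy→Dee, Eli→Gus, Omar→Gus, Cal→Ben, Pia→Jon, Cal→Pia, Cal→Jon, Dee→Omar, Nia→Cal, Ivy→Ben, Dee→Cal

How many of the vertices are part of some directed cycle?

5

A vertex is on a directed cycle iff it belongs to a strongly connected component of size ≥ 2 (or has a self-loop).
The vertices on cycles are {Ben, Cal, Dee, Ivy, Nia} — 5 in total.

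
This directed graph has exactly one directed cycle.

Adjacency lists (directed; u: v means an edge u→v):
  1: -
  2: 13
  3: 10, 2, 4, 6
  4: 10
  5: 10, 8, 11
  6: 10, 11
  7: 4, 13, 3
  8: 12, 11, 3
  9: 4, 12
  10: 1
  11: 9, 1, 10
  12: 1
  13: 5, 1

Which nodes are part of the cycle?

DFS with gray/black marking from 13:
13 gray
  5 gray
    10 gray
      1 gray
      1 black
    10 black
    8 gray
      12 gray
        12→1: 1 black — skip
      12 black
      11 gray
        9 gray
          4 gray
            4→10: 10 black — skip
          4 black
          9→12: 12 black — skip
        9 black
        11→1: 1 black — skip
        11→10: 10 black — skip
      11 black
      3 gray
        3→10: 10 black — skip
        2 gray
          2→13: 13 is gray → back edge
Back edge closes the cycle 13 → 5 → 8 → 3 → 2 → 13; its vertices are {2, 3, 5, 8, 13}.

2, 3, 5, 8, 13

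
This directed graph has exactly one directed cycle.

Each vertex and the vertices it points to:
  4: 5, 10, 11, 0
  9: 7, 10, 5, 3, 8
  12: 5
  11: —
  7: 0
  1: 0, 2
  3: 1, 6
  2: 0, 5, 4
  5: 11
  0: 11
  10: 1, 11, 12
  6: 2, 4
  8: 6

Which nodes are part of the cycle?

DFS with gray/black marking from 10:
10 gray
  1 gray
    0 gray
      11 gray
      11 black
    0 black
    2 gray
      2→0: 0 black — skip
      5 gray
        5→11: 11 black — skip
      5 black
      4 gray
        4→5: 5 black — skip
        4→10: 10 is gray → back edge
Back edge closes the cycle 10 → 1 → 2 → 4 → 10; its vertices are {1, 2, 4, 10}.

1, 2, 4, 10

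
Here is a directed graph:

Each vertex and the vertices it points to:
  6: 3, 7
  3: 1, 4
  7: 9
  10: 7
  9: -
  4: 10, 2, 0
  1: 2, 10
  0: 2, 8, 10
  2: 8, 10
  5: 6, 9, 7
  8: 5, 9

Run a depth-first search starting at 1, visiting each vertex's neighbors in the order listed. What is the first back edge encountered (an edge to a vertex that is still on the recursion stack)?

DFS from 1 (visiting each vertex's neighbors in the order listed); mark gray on enter, black on exit:
1 gray
  2 gray
    8 gray
      5 gray
        6 gray
          3 gray
            3→1: 1 is gray → back edge
First back edge: 3 → 1.

3→1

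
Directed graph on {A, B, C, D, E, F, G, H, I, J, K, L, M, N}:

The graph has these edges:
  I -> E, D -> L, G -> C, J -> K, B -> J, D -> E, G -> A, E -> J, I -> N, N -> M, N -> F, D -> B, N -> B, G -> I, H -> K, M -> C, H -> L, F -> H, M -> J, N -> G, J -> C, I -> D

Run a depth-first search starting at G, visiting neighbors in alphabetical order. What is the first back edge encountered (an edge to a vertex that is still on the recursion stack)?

DFS from G (visiting neighbors in alphabetical order); mark gray on enter, black on exit:
G gray
  A gray
  A black
  C gray
  C black
  I gray
    D gray
      B gray
        J gray
          J→C: C black — skip
          K gray
          K black
        J black
      B black
      E gray
        E→J: J black — skip
      E black
      L gray
      L black
    D black
    I→E: E black — skip
    N gray
      N→B: B black — skip
      F gray
        H gray
          H→K: K black — skip
          H→L: L black — skip
        H black
      F black
      N→G: G is gray → back edge
First back edge: N → G.

N->G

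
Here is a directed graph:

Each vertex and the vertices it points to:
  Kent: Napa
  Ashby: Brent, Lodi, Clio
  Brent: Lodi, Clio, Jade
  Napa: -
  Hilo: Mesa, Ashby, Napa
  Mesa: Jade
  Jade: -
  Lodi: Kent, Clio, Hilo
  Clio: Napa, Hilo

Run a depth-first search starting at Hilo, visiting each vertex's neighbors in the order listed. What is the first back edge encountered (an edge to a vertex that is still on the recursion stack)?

Clio→Hilo

DFS from Hilo (visiting each vertex's neighbors in the order listed); mark gray on enter, black on exit:
Hilo gray
  Mesa gray
    Jade gray
    Jade black
  Mesa black
  Ashby gray
    Brent gray
      Lodi gray
        Kent gray
          Napa gray
          Napa black
        Kent black
        Clio gray
          Clio→Napa: Napa black — skip
          Clio→Hilo: Hilo is gray → back edge
First back edge: Clio → Hilo.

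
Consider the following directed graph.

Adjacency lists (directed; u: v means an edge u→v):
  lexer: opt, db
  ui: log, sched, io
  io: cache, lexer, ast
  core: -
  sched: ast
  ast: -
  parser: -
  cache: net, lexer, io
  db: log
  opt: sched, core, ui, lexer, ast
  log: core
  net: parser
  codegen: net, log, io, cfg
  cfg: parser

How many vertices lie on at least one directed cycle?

5

A vertex is on a directed cycle iff it belongs to a strongly connected component of size ≥ 2 (or has a self-loop).
The vertices on cycles are {io, ui, opt, cache, lexer} — 5 in total.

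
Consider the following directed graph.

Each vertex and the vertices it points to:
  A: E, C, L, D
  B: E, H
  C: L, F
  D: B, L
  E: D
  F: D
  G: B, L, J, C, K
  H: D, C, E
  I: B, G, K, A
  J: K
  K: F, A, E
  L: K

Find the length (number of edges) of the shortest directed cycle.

For each vertex v, BFS finds the shortest path from v back to v.
The shortest such closed walk is B → E → D → B, length 3.

3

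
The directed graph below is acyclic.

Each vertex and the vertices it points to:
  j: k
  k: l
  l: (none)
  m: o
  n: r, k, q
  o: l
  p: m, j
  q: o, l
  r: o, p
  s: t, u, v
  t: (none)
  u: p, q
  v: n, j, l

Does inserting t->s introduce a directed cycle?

Adding t→s creates a cycle iff s can already reach t.
Path from s: s → t.
So s → … → t → s is a cycle.

Yes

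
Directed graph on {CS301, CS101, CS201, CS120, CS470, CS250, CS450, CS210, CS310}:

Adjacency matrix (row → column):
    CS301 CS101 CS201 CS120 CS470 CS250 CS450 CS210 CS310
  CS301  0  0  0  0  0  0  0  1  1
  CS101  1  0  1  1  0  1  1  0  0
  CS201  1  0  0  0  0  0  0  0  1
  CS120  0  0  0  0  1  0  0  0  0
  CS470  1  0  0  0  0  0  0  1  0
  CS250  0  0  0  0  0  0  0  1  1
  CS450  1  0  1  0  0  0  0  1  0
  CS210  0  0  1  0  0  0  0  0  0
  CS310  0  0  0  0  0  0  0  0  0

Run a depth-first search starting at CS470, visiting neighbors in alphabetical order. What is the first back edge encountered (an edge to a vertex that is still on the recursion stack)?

DFS from CS470 (visiting neighbors in alphabetical order); mark gray on enter, black on exit:
CS470 gray
  CS210 gray
    CS201 gray
      CS301 gray
        CS301→CS210: CS210 is gray → back edge
First back edge: CS301 → CS210.

CS301→CS210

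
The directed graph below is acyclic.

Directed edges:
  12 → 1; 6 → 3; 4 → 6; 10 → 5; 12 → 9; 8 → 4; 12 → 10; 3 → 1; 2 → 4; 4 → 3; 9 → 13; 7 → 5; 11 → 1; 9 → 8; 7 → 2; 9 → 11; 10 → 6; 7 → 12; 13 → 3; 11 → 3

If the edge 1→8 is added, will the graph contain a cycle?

Yes

Adding 1→8 creates a cycle iff 8 can already reach 1.
Path from 8: 8 → 4 → 3 → 1.
So 8 → … → 1 → 8 is a cycle.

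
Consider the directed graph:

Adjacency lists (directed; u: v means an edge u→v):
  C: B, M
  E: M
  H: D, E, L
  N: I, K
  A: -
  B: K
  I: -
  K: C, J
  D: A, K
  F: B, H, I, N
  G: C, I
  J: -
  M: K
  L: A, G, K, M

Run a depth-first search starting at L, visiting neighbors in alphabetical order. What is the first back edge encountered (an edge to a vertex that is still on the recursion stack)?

K->C

DFS from L (visiting neighbors in alphabetical order); mark gray on enter, black on exit:
L gray
  A gray
  A black
  G gray
    C gray
      B gray
        K gray
          K→C: C is gray → back edge
First back edge: K → C.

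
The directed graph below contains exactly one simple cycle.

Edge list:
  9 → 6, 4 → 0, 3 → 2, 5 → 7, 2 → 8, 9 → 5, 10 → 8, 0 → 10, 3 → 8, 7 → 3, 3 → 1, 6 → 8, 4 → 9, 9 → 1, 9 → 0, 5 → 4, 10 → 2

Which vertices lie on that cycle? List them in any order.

DFS with gray/black marking from 5:
5 gray
  4 gray
    0 gray
      10 gray
        2 gray
          8 gray
          8 black
        2 black
        10→8: 8 black — skip
      10 black
    0 black
    9 gray
      9→0: 0 black — skip
      6 gray
        6→8: 8 black — skip
      6 black
      1 gray
      1 black
      9→5: 5 is gray → back edge
Back edge closes the cycle 5 → 4 → 9 → 5; its vertices are {4, 5, 9}.

4, 5, 9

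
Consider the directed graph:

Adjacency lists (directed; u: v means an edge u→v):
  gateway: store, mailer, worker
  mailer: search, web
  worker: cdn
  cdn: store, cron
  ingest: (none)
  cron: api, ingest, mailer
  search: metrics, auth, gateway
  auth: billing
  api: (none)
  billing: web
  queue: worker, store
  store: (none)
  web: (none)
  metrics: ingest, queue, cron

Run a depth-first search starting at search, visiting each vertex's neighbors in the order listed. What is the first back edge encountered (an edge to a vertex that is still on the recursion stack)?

DFS from search (visiting each vertex's neighbors in the order listed); mark gray on enter, black on exit:
search gray
  metrics gray
    ingest gray
    ingest black
    queue gray
      worker gray
        cdn gray
          store gray
          store black
          cron gray
            api gray
            api black
            cron→ingest: ingest black — skip
            mailer gray
              mailer→search: search is gray → back edge
First back edge: mailer → search.

mailer→search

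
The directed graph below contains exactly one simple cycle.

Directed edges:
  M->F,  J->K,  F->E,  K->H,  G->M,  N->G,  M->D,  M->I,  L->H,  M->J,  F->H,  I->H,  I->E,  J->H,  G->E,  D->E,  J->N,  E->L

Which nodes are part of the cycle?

G, J, M, N

DFS with gray/black marking from J:
J gray
  N gray
    G gray
      E gray
        L gray
          H gray
          H black
        L black
      E black
      M gray
        M→J: J is gray → back edge
Back edge closes the cycle J → N → G → M → J; its vertices are {G, J, M, N}.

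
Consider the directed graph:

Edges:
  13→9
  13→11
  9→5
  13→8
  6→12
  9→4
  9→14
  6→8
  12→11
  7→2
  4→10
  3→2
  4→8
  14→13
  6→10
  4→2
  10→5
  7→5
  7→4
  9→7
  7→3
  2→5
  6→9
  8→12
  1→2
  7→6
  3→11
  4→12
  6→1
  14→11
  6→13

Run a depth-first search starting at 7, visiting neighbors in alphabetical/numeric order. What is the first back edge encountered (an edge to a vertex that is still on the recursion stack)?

9→7

DFS from 7 (visiting neighbors in alphabetical/numeric order); mark gray on enter, black on exit:
7 gray
  2 gray
    5 gray
    5 black
  2 black
  3 gray
    3→2: 2 black — skip
    11 gray
    11 black
  3 black
  4 gray
    4→2: 2 black — skip
    8 gray
      12 gray
        12→11: 11 black — skip
      12 black
    8 black
    10 gray
      10→5: 5 black — skip
    10 black
    4→12: 12 black — skip
  4 black
  7→5: 5 black — skip
  6 gray
    1 gray
      1→2: 2 black — skip
    1 black
    6→8: 8 black — skip
    9 gray
      9→4: 4 black — skip
      9→5: 5 black — skip
      9→7: 7 is gray → back edge
First back edge: 9 → 7.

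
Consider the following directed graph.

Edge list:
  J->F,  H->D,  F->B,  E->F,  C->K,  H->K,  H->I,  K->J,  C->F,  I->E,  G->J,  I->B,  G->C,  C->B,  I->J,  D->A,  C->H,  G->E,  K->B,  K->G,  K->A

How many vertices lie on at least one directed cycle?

4

A vertex is on a directed cycle iff it belongs to a strongly connected component of size ≥ 2 (or has a self-loop).
The vertices on cycles are {C, G, H, K} — 4 in total.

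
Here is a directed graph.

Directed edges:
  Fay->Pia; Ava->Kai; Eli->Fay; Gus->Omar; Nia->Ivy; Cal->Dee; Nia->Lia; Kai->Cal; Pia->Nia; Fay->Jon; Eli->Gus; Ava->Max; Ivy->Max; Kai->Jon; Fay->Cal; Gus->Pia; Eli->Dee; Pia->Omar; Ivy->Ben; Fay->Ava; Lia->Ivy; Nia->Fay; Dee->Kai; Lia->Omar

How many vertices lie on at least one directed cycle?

6

A vertex is on a directed cycle iff it belongs to a strongly connected component of size ≥ 2 (or has a self-loop).
The vertices on cycles are {Cal, Dee, Fay, Kai, Nia, Pia} — 6 in total.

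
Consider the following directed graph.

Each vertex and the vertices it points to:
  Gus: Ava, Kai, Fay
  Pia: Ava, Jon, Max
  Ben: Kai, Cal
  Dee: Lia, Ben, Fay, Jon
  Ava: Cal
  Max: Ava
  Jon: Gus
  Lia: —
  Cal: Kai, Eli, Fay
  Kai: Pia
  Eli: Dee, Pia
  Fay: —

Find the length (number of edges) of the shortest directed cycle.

4

For each vertex v, BFS finds the shortest path from v back to v.
The shortest such closed walk is Eli → Dee → Ben → Cal → Eli, length 4.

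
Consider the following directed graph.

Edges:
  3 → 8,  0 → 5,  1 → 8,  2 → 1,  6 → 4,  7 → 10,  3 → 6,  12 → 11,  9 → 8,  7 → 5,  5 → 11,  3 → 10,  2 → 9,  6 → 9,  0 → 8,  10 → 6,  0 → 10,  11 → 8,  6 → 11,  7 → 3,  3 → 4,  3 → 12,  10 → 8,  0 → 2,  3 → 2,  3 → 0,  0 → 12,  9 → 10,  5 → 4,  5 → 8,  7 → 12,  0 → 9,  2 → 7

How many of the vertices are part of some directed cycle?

A vertex is on a directed cycle iff it belongs to a strongly connected component of size ≥ 2 (or has a self-loop).
The vertices on cycles are {0, 2, 3, 6, 7, 9, 10} — 7 in total.

7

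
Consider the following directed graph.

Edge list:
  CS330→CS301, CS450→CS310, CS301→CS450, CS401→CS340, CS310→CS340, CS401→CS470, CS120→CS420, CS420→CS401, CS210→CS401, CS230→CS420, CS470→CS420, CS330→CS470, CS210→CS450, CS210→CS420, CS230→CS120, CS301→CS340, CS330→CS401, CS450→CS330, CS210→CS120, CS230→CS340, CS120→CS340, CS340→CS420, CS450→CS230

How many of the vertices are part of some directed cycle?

7

A vertex is on a directed cycle iff it belongs to a strongly connected component of size ≥ 2 (or has a self-loop).
The vertices on cycles are {CS301, CS330, CS340, CS401, CS420, CS450, CS470} — 7 in total.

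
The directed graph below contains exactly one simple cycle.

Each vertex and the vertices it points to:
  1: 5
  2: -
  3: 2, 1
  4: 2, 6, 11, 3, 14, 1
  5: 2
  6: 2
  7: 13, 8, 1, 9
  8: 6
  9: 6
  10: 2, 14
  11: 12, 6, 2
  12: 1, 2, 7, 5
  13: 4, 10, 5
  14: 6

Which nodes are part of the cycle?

4, 7, 11, 12, 13

DFS with gray/black marking from 7:
7 gray
  13 gray
    4 gray
      2 gray
      2 black
      6 gray
        6→2: 2 black — skip
      6 black
      11 gray
        12 gray
          1 gray
            5 gray
              5→2: 2 black — skip
            5 black
          1 black
          12→2: 2 black — skip
          12→7: 7 is gray → back edge
Back edge closes the cycle 7 → 13 → 4 → 11 → 12 → 7; its vertices are {4, 7, 11, 12, 13}.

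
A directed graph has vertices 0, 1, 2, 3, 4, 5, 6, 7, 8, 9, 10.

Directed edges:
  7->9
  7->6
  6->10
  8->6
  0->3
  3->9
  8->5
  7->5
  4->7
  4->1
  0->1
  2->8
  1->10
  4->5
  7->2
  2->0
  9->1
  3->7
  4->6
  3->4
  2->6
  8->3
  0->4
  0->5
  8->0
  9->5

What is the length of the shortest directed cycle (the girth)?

For each vertex v, BFS finds the shortest path from v back to v.
The shortest such closed walk is 2 → 0 → 4 → 7 → 2, length 4.

4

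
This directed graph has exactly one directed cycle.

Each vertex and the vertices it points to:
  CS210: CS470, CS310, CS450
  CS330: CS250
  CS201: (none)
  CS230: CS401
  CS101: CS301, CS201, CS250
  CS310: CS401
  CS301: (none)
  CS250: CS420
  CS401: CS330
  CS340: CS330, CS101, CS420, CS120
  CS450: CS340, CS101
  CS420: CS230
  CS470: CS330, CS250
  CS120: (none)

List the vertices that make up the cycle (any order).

DFS with gray/black marking from CS420:
CS420 gray
  CS230 gray
    CS401 gray
      CS330 gray
        CS250 gray
          CS250→CS420: CS420 is gray → back edge
Back edge closes the cycle CS420 → CS230 → CS401 → CS330 → CS250 → CS420; its vertices are {CS230, CS250, CS330, CS401, CS420}.

CS230, CS250, CS330, CS401, CS420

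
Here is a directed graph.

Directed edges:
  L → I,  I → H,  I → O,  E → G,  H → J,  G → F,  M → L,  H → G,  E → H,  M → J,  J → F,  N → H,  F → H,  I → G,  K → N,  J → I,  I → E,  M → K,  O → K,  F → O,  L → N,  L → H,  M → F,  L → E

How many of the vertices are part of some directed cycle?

A vertex is on a directed cycle iff it belongs to a strongly connected component of size ≥ 2 (or has a self-loop).
The vertices on cycles are {E, F, G, H, I, J, K, N, O} — 9 in total.

9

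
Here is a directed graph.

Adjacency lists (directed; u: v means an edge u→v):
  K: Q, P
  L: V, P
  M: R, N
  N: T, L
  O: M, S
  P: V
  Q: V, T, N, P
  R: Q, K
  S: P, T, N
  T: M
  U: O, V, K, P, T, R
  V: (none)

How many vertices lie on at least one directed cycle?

6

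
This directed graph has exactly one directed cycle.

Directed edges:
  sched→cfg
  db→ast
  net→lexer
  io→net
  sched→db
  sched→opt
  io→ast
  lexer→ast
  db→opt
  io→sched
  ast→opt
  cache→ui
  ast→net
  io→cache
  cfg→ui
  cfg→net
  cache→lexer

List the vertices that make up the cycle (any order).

DFS with gray/black marking from net:
net gray
  lexer gray
    ast gray
      ast→net: net is gray → back edge
Back edge closes the cycle net → lexer → ast → net; its vertices are {ast, net, lexer}.

ast, net, lexer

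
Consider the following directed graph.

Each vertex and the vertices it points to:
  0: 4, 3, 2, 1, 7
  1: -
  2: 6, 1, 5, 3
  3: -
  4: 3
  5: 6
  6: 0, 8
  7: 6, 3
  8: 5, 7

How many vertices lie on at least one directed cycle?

A vertex is on a directed cycle iff it belongs to a strongly connected component of size ≥ 2 (or has a self-loop).
The vertices on cycles are {0, 2, 5, 6, 7, 8} — 6 in total.

6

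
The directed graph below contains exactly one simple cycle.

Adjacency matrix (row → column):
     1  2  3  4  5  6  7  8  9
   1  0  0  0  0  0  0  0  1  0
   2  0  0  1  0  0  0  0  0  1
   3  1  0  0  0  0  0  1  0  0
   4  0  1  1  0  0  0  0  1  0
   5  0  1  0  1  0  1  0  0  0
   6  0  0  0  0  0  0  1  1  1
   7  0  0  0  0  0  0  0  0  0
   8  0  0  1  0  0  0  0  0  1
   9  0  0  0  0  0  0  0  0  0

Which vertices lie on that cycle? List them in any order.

1, 3, 8

DFS with gray/black marking from 3:
3 gray
  1 gray
    8 gray
      8→3: 3 is gray → back edge
Back edge closes the cycle 3 → 1 → 8 → 3; its vertices are {1, 3, 8}.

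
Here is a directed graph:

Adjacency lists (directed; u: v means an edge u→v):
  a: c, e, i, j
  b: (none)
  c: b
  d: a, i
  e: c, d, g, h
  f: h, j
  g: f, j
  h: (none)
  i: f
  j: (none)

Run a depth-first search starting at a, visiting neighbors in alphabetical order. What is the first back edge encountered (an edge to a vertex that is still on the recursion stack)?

d→a

DFS from a (visiting neighbors in alphabetical order); mark gray on enter, black on exit:
a gray
  c gray
    b gray
    b black
  c black
  e gray
    e→c: c black — skip
    d gray
      d→a: a is gray → back edge
First back edge: d → a.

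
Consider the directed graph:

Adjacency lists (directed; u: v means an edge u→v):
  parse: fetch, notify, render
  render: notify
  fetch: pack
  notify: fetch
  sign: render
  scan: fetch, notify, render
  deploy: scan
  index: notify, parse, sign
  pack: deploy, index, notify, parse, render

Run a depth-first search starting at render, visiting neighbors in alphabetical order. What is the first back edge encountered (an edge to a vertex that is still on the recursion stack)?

DFS from render (visiting neighbors in alphabetical order); mark gray on enter, black on exit:
render gray
  notify gray
    fetch gray
      pack gray
        deploy gray
          scan gray
            scan→fetch: fetch is gray → back edge
First back edge: scan → fetch.

scan->fetch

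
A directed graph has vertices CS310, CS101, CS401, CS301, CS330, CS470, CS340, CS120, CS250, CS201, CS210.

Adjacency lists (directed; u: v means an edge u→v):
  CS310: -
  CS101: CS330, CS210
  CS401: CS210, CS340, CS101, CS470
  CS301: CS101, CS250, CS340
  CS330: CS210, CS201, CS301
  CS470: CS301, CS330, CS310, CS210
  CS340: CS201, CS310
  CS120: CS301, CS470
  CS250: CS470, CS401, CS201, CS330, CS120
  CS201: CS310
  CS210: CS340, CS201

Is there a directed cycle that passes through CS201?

No

CS201 lies on a cycle iff there is a path from CS201 back to itself.
Exploring from CS201, it never reaches itself; equivalently, its strongly connected component is a singleton.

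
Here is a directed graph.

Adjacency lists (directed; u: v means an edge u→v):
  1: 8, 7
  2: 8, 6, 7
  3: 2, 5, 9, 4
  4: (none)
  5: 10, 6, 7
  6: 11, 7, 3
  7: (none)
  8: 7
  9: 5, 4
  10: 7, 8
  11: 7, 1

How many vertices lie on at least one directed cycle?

5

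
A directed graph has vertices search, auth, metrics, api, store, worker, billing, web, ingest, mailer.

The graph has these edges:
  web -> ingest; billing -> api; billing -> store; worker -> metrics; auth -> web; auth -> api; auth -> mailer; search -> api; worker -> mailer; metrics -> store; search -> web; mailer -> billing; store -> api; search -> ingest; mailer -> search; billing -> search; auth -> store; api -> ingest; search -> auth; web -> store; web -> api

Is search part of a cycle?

Yes

search is on a cycle iff search can reach itself via ≥1 edge.
search → auth → mailer → search — yes.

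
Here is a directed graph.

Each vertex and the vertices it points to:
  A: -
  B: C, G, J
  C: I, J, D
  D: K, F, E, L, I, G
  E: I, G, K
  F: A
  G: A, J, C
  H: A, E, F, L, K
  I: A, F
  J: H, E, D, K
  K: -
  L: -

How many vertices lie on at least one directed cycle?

6

A vertex is on a directed cycle iff it belongs to a strongly connected component of size ≥ 2 (or has a self-loop).
The vertices on cycles are {C, D, E, G, H, J} — 6 in total.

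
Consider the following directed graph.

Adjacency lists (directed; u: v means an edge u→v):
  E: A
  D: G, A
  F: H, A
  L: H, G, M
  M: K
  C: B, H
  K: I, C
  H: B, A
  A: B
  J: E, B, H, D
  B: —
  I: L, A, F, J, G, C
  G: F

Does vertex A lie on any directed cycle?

No

A lies on a cycle iff there is a path from A back to itself.
Exploring from A, it never reaches itself; equivalently, its strongly connected component is a singleton.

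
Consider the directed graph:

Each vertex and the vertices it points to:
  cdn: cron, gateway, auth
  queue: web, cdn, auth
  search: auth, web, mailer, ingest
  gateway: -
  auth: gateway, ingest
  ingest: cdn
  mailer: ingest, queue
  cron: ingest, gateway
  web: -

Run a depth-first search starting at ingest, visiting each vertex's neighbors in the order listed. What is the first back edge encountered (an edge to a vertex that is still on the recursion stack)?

cron→ingest

DFS from ingest (visiting each vertex's neighbors in the order listed); mark gray on enter, black on exit:
ingest gray
  cdn gray
    cron gray
      cron→ingest: ingest is gray → back edge
First back edge: cron → ingest.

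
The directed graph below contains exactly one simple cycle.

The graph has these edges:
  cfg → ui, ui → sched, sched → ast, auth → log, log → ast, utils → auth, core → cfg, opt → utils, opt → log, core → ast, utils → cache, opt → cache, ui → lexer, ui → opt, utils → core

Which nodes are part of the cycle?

ui, cfg, opt, core, utils

DFS with gray/black marking from ui:
ui gray
  lexer gray
  lexer black
  sched gray
    ast gray
    ast black
  sched black
  opt gray
    log gray
      log→ast: ast black — skip
    log black
    utils gray
      auth gray
        auth→log: log black — skip
      auth black
      cache gray
      cache black
      core gray
        cfg gray
          cfg→ui: ui is gray → back edge
Back edge closes the cycle ui → opt → utils → core → cfg → ui; its vertices are {ui, cfg, opt, core, utils}.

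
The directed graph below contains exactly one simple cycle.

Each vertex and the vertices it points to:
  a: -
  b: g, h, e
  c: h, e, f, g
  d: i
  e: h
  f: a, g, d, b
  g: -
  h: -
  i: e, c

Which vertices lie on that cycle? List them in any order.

c, d, f, i

DFS with gray/black marking from i:
i gray
  e gray
    h gray
    h black
  e black
  c gray
    c→h: h black — skip
    c→e: e black — skip
    f gray
      a gray
      a black
      g gray
      g black
      d gray
        d→i: i is gray → back edge
Back edge closes the cycle i → c → f → d → i; its vertices are {c, d, f, i}.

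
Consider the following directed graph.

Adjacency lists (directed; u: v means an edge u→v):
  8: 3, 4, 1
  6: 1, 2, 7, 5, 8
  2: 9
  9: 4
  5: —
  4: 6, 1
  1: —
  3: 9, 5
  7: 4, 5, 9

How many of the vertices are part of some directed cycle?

A vertex is on a directed cycle iff it belongs to a strongly connected component of size ≥ 2 (or has a self-loop).
The vertices on cycles are {2, 3, 4, 6, 7, 8, 9} — 7 in total.

7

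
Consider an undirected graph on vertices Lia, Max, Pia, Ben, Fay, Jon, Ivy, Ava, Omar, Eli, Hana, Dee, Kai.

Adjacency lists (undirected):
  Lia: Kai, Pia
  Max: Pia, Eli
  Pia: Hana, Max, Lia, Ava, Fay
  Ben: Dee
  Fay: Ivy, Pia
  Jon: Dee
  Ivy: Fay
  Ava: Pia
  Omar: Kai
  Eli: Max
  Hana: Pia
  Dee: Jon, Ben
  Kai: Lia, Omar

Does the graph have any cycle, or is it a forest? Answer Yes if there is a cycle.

DFS, tracking each vertex's parent; an edge to a visited non-parent vertex closes a cycle.
Start from Eli:
visit Eli (parent –)
  visit Max (parent Eli)
    visit Pia (parent Max)
      visit Hana (parent Pia)
        Hana–Pia: parent, skip
      Pia–Max: parent, skip
      visit Lia (parent Pia)
        visit Kai (parent Lia)
          Kai–Lia: parent, skip
          visit Omar (parent Kai)
            Omar–Kai: parent, skip
        Lia–Pia: parent, skip
      visit Ava (parent Pia)
        Ava–Pia: parent, skip
      visit Fay (parent Pia)
        visit Ivy (parent Fay)
          Ivy–Fay: parent, skip
        Fay–Pia: parent, skip
    Max–Eli: parent, skip
visit Ben (parent –)
  visit Dee (parent Ben)
    visit Jon (parent Dee)
      Jon–Dee: parent, skip
    Dee–Ben: parent, skip
No non-parent visited neighbor found — the graph is a forest.

No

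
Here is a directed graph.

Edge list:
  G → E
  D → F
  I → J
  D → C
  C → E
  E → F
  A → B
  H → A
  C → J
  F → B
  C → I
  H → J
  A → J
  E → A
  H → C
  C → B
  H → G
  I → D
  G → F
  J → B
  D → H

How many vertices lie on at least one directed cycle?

4

A vertex is on a directed cycle iff it belongs to a strongly connected component of size ≥ 2 (or has a self-loop).
The vertices on cycles are {C, D, H, I} — 4 in total.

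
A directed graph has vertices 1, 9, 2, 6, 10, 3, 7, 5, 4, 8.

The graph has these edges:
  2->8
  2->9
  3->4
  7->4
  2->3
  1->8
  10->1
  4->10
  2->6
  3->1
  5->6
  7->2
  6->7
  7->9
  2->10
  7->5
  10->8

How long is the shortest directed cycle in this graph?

For each vertex v, BFS finds the shortest path from v back to v.
The shortest such closed walk is 6 → 7 → 2 → 6, length 3.

3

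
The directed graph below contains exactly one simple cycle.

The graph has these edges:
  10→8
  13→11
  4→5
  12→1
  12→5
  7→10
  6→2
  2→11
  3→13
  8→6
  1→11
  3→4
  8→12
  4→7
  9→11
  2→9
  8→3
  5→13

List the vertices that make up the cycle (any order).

3, 4, 7, 8, 10

DFS with gray/black marking from 8:
8 gray
  6 gray
    2 gray
      9 gray
        11 gray
        11 black
      9 black
      2→11: 11 black — skip
    2 black
  6 black
  12 gray
    1 gray
      1→11: 11 black — skip
    1 black
    5 gray
      13 gray
        13→11: 11 black — skip
      13 black
    5 black
  12 black
  3 gray
    3→13: 13 black — skip
    4 gray
      7 gray
        10 gray
          10→8: 8 is gray → back edge
Back edge closes the cycle 8 → 3 → 4 → 7 → 10 → 8; its vertices are {3, 4, 7, 8, 10}.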